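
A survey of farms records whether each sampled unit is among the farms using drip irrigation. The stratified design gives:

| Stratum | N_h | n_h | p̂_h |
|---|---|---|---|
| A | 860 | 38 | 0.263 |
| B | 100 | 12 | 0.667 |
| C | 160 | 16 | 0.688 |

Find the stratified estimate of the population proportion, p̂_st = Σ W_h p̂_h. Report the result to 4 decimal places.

p̂_st ≈ 0.3598

N = 1120; stratum weights W_h = N_h/N.
p̂_st = Σ W_h p̂_h = (860·0.263 + 100·0.667 + 160·0.688)/1120 = 0.35979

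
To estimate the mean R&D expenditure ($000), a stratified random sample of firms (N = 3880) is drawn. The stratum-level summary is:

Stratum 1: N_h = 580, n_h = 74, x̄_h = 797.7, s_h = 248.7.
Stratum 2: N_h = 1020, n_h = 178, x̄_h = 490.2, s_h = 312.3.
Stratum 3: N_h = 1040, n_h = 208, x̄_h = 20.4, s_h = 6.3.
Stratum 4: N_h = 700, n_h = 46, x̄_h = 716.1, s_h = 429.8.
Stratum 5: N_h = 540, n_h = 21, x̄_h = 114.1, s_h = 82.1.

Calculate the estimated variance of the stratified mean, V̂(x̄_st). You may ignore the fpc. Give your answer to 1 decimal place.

V̂(x̄_st) ≈ 193.5

V̂(x̄_st) = Σ W_h² s_h²/n_h, with W_h = N_h/N and N = 3880:
  stratum 1: (580/3880)²·248.7²/74 = 18.6772
  stratum 2: (1020/3880)²·312.3²/178 = 37.867
  stratum 3: (1040/3880)²·6.3²/208 = 0.0137095
  stratum 4: (700/3880)²·429.8²/46 = 130.71
  stratum 5: (540/3880)²·82.1²/21 = 6.21715
V̂(x̄_st) = 193.485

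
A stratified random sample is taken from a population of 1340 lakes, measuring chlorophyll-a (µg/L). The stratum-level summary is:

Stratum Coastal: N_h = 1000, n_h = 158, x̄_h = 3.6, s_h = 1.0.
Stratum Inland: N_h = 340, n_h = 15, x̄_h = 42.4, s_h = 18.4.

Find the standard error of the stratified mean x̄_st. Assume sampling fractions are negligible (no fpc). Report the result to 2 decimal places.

V̂(x̄_st) = Σ W_h² s_h²/n_h, with W_h = N_h/N and N = 1340:
  stratum Coastal: (1000/1340)²·1.0²/158 = 0.00352479
  stratum Inland: (340/1340)²·18.4²/15 = 1.45309
V̂(x̄_st) = 1.45662
SE(x̄_st) = √1.45662 = 1.2069

SE(x̄_st) ≈ 1.21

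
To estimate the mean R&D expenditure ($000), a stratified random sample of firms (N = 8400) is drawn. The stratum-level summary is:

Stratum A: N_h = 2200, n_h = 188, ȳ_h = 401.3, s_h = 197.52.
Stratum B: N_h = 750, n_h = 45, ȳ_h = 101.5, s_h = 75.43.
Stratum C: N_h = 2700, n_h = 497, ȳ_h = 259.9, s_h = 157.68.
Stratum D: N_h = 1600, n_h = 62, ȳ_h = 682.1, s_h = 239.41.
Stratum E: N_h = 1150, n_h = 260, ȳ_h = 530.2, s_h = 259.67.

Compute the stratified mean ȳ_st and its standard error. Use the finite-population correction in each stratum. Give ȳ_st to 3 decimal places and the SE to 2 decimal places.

ȳ_st ≈ 400.215, SE ≈ 7.36

ȳ_st = Σ W_h ȳ_h = (2200·401.3 + 750·101.5 + 2700·259.9 + 1600·682.1 + 1150·530.2)/8400 = 400.21488
V̂(ȳ_st) = Σ W_h² (1 − n_h/N_h) s_h²/n_h, with W_h = N_h/N and N = 8400:
  stratum A: (2200/8400)²·(1 − 188/2200)·197.52²/188 = 13.0184
  stratum B: (750/8400)²·(1 − 45/750)·75.43²/45 = 0.947474
  stratum C: (2700/8400)²·(1 − 497/2700)·157.68²/497 = 4.21713
  stratum D: (1600/8400)²·(1 − 62/1600)·239.41²/62 = 32.2412
  stratum E: (1150/8400)²·(1 − 260/1150)·259.67²/260 = 3.76183
V̂(ȳ_st) = 54.186
SE(ȳ_st) = √54.186 = 7.36111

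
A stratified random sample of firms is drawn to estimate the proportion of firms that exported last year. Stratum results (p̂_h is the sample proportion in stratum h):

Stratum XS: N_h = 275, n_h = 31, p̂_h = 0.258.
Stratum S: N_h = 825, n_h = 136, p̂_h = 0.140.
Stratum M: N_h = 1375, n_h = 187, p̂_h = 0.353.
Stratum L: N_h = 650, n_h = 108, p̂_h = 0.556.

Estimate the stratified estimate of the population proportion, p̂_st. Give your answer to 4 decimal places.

p̂_st ≈ 0.3306

N = 3125; stratum weights W_h = N_h/N.
p̂_st = Σ W_h p̂_h = (275·0.258 + 825·0.140 + 1375·0.353 + 650·0.556)/3125 = 0.33063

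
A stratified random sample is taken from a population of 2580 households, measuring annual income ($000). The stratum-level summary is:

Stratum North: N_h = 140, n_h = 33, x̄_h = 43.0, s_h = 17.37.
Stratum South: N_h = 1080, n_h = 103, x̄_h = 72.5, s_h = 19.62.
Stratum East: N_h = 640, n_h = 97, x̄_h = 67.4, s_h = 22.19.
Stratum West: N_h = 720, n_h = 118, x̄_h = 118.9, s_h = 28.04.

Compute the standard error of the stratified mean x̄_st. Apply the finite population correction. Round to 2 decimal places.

V̂(x̄_st) = Σ W_h² (1 − n_h/N_h) s_h²/n_h, with W_h = N_h/N and N = 2580:
  stratum North: (140/2580)²·(1 − 33/140)·17.37²/33 = 0.0205759
  stratum South: (1080/2580)²·(1 − 103/1080)·19.62²/103 = 0.592434
  stratum East: (640/2580)²·(1 − 97/640)·22.19²/97 = 0.265023
  stratum West: (720/2580)²·(1 − 118/720)·28.04²/118 = 0.433874
V̂(x̄_st) = 1.31191
SE(x̄_st) = √1.31191 = 1.14538

SE(x̄_st) ≈ 1.15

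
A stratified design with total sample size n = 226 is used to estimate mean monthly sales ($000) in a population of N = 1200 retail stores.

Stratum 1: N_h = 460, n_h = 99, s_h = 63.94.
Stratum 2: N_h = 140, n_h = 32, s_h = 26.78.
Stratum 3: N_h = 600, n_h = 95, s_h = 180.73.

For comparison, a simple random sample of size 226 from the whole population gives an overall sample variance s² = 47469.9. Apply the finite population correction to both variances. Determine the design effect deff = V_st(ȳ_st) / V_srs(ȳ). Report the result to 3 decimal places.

deff ≈ 0.454

V̂(ȳ_st) = Σ W_h² (1 − n_h/N_h) s_h²/n_h, with W_h = N_h/N and N = 1200:
  stratum 1: (460/1200)²·(1 − 99/460)·63.94²/99 = 4.76225
  stratum 2: (140/1200)²·(1 − 32/140)·26.78²/32 = 0.235321
  stratum 3: (600/1200)²·(1 − 95/600)·180.73²/95 = 72.3464
V_st = 77.344
V_srs = (1 − 226/1200)·47469.9/226 = 170.486
deff = V_st / V_srs = 77.344/170.486 = 0.4537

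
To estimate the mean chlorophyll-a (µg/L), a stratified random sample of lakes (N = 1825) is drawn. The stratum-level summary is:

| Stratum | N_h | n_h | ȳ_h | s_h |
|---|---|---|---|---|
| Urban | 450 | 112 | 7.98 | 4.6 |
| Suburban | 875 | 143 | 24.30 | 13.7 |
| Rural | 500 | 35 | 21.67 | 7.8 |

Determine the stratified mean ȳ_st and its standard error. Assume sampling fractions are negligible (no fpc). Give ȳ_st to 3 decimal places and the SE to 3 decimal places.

ȳ_st = Σ W_h ȳ_h = (450·7.98 + 875·24.30 + 500·21.67)/1825 = 19.55534
V̂(ȳ_st) = Σ W_h² s_h²/n_h, with W_h = N_h/N and N = 1825:
  stratum Urban: (450/1825)²·4.6²/112 = 0.0114867
  stratum Suburban: (875/1825)²·13.7²/143 = 0.301714
  stratum Rural: (500/1825)²·7.8²/35 = 0.130477
V̂(ȳ_st) = 0.443678
SE(ȳ_st) = √0.443678 = 0.666092

ȳ_st ≈ 19.555, SE ≈ 0.666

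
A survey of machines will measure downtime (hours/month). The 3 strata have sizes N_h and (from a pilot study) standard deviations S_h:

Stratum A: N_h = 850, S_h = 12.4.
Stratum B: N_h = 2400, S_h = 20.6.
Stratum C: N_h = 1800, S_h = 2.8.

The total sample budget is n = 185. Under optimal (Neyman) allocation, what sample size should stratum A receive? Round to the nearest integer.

30

Neyman allocation: n_h = n · N_h S_h / Σ N_i S_i, with n = 185.
  stratum A: N_h·S_h = 850·12.4 = 10540.00
  stratum B: N_h·S_h = 2400·20.6 = 49440.00
  stratum C: N_h·S_h = 1800·2.8 = 5040.00
Σ N_h S_h = 65020.00
n for stratum A = 185·10540.00/65020.00 = 29.989 → 30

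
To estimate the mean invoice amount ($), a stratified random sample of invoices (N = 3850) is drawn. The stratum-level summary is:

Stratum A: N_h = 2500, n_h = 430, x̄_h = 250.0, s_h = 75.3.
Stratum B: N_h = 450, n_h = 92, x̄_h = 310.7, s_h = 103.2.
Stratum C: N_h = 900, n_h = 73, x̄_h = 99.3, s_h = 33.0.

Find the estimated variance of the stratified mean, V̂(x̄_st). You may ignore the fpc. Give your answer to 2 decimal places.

V̂(x̄_st) ≈ 7.96

V̂(x̄_st) = Σ W_h² s_h²/n_h, with W_h = N_h/N and N = 3850:
  stratum A: (2500/3850)²·75.3²/430 = 5.56007
  stratum B: (450/3850)²·103.2²/92 = 1.58152
  stratum C: (900/3850)²·33.0²/73 = 0.815208
V̂(x̄_st) = 7.9568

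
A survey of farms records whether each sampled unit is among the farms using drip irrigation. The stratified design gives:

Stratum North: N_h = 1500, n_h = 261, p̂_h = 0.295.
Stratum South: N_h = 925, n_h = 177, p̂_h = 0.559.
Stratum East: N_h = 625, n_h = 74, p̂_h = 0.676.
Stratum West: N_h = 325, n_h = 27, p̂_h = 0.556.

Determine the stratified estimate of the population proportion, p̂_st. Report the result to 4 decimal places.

N = 3375; stratum weights W_h = N_h/N.
p̂_st = Σ W_h p̂_h = (1500·0.295 + 925·0.559 + 625·0.676 + 325·0.556)/3375 = 0.46304

p̂_st ≈ 0.4630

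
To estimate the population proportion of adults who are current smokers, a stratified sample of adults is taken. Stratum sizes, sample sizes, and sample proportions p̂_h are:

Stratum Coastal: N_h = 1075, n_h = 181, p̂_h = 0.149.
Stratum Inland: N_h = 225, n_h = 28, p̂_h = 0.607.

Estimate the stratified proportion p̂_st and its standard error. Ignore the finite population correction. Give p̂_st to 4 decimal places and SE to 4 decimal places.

p̂_st ≈ 0.2283, SE ≈ 0.0273

N = 1300; stratum weights W_h = N_h/N.
p̂_st = Σ W_h p̂_h = (1075·0.149 + 225·0.607)/1300 = 0.22827
V̂(p̂_st) = Σ W_h² p̂_h(1−p̂_h)/(n_h−1):
  stratum Coastal: (1075/1300)²·0.149·0.851/180 = 0.000481697
  stratum Inland: (225/1300)²·0.607·0.393/27 = 0.000264665
V̂(p̂_st) = 0.000746361; SE = √V̂ = 0.0273196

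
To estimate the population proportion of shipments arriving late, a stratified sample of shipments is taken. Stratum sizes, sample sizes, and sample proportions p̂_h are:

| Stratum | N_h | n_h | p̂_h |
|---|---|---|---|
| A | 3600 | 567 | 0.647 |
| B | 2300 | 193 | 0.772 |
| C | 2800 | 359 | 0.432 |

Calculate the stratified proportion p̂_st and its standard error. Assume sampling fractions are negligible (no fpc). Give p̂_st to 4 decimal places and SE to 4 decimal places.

p̂_st ≈ 0.6109, SE ≈ 0.0143

N = 8700; stratum weights W_h = N_h/N.
p̂_st = Σ W_h p̂_h = (3600·0.647 + 2300·0.772 + 2800·0.432)/8700 = 0.61085
V̂(p̂_st) = Σ W_h² p̂_h(1−p̂_h)/(n_h−1):
  stratum A: (3600/8700)²·0.647·0.353/566 = 6.90922e-05
  stratum B: (2300/8700)²·0.772·0.228/192 = 6.4072e-05
  stratum C: (2800/8700)²·0.432·0.568/358 = 7.09948e-05
V̂(p̂_st) = 0.000204159; SE = √V̂ = 0.0142884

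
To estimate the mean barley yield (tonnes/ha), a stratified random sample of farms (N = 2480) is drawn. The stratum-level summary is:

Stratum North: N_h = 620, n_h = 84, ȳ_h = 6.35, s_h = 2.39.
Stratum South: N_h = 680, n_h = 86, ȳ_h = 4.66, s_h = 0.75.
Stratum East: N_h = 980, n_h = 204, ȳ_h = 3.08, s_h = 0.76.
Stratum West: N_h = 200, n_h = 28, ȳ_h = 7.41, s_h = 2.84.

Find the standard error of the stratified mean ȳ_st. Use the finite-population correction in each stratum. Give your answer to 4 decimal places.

SE(ȳ_st) ≈ 0.0779

V̂(ȳ_st) = Σ W_h² (1 − n_h/N_h) s_h²/n_h, with W_h = N_h/N and N = 2480:
  stratum North: (620/2480)²·(1 − 84/620)·2.39²/84 = 0.00367426
  stratum South: (680/2480)²·(1 − 86/680)·0.75²/86 = 0.000429552
  stratum East: (980/2480)²·(1 − 204/980)·0.76²/204 = 0.000350091
  stratum West: (200/2480)²·(1 − 28/200)·2.84²/28 = 0.00161114
V̂(ȳ_st) = 0.00606504
SE(ȳ_st) = √0.00606504 = 0.0778784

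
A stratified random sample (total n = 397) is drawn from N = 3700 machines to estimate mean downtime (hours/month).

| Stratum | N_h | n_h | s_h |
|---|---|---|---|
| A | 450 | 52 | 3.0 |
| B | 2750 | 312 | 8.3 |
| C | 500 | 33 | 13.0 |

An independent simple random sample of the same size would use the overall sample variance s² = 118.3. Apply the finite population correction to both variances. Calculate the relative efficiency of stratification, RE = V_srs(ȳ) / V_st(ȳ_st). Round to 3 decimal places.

V̂(ȳ_st) = Σ W_h² (1 − n_h/N_h) s_h²/n_h, with W_h = N_h/N and N = 3700:
  stratum A: (450/3700)²·(1 − 52/450)·3.0²/52 = 0.00226429
  stratum B: (2750/3700)²·(1 − 312/2750)·8.3²/312 = 0.108135
  stratum C: (500/3700)²·(1 − 33/500)·13.0²/33 = 0.0873487
V_st = 0.197748
V_srs = (1 − 397/3700)·118.3/397 = 0.266012
Relative efficiency = V_srs / V_st = 0.266012/0.197748 = 1.3452

RE ≈ 1.345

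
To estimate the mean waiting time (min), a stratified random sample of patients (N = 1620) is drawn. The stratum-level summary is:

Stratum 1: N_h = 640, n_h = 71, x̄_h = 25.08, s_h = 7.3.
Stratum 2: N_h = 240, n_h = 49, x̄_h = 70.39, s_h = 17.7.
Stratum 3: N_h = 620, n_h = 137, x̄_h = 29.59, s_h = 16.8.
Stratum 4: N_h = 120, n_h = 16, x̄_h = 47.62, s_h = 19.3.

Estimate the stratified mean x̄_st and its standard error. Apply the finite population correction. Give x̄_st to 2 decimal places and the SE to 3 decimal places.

x̄_st = Σ W_h x̄_h = (640·25.08 + 240·70.39 + 620·29.59 + 120·47.62)/1620 = 35.18827
V̂(x̄_st) = Σ W_h² (1 − n_h/N_h) s_h²/n_h, with W_h = N_h/N and N = 1620:
  stratum 1: (640/1620)²·(1 − 71/640)·7.3²/71 = 0.104148
  stratum 2: (240/1620)²·(1 − 49/240)·17.7²/49 = 0.111677
  stratum 3: (620/1620)²·(1 − 137/620)·16.8²/137 = 0.235075
  stratum 4: (120/1620)²·(1 − 16/120)·19.3²/16 = 0.110708
V̂(x̄_st) = 0.561608
SE(x̄_st) = √0.561608 = 0.749405

x̄_st ≈ 35.19, SE ≈ 0.749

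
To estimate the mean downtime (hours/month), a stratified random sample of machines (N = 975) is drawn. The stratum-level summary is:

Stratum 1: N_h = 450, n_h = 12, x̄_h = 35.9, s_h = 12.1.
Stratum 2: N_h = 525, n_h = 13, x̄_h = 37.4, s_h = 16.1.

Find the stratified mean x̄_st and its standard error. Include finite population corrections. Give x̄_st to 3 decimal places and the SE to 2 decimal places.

x̄_st = Σ W_h x̄_h = (450·35.9 + 525·37.4)/975 = 36.70769
V̂(x̄_st) = Σ W_h² (1 − n_h/N_h) s_h²/n_h, with W_h = N_h/N and N = 975:
  stratum 1: (450/975)²·(1 − 12/450)·12.1²/12 = 2.52969
  stratum 2: (525/975)²·(1 − 13/525)·16.1²/13 = 5.63804
V̂(x̄_st) = 8.16773
SE(x̄_st) = √8.16773 = 2.85792

x̄_st ≈ 36.708, SE ≈ 2.86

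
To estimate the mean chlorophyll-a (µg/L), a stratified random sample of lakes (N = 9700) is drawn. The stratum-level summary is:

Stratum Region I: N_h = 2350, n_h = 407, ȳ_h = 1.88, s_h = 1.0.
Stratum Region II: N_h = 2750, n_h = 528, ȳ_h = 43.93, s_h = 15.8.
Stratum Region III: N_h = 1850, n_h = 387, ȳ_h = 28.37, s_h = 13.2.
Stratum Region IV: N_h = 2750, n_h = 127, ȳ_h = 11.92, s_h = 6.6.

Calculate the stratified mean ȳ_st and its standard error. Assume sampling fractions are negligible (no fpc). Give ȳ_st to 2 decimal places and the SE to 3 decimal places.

ȳ_st ≈ 21.70, SE ≈ 0.287

ȳ_st = Σ W_h ȳ_h = (2350·1.88 + 2750·43.93 + 1850·28.37 + 2750·11.92)/9700 = 21.70000
V̂(ȳ_st) = Σ W_h² s_h²/n_h, with W_h = N_h/N and N = 9700:
  stratum Region I: (2350/9700)²·1.0²/407 = 0.000144211
  stratum Region II: (2750/9700)²·15.8²/528 = 0.0380016
  stratum Region III: (1850/9700)²·13.2²/387 = 0.0163771
  stratum Region IV: (2750/9700)²·6.6²/127 = 0.0275681
V̂(ȳ_st) = 0.082091
SE(ȳ_st) = √0.082091 = 0.286515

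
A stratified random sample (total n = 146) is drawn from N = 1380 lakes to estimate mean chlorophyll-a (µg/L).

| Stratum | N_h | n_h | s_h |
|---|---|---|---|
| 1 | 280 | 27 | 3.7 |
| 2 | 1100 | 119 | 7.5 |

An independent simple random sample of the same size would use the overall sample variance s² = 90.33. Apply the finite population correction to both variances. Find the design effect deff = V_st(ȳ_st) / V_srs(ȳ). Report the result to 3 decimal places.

deff ≈ 0.518

V̂(ȳ_st) = Σ W_h² (1 − n_h/N_h) s_h²/n_h, with W_h = N_h/N and N = 1380:
  stratum 1: (280/1380)²·(1 − 27/280)·3.7²/27 = 0.0188608
  stratum 2: (1100/1380)²·(1 − 119/1100)·7.5²/119 = 0.267842
V_st = 0.286703
V_srs = (1 − 146/1380)·90.33/146 = 0.553242
deff = V_st / V_srs = 0.286703/0.553242 = 0.5182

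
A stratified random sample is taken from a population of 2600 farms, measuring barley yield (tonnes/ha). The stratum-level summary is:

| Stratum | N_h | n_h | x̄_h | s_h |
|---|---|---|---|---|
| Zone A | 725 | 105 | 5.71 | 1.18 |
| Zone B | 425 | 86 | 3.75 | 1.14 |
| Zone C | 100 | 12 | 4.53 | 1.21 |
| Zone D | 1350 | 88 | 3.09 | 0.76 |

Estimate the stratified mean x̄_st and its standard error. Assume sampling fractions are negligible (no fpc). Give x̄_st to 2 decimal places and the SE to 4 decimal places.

x̄_st = Σ W_h x̄_h = (725·5.71 + 425·3.75 + 100·4.53 + 1350·3.09)/2600 = 3.98385
V̂(x̄_st) = Σ W_h² s_h²/n_h, with W_h = N_h/N and N = 2600:
  stratum Zone A: (725/2600)²·1.18²/105 = 0.00103111
  stratum Zone B: (425/2600)²·1.14²/86 = 0.000403778
  stratum Zone C: (100/2600)²·1.21²/12 = 0.000180486
  stratum Zone D: (1350/2600)²·0.76²/88 = 0.00176956
V̂(x̄_st) = 0.00338493
SE(x̄_st) = √0.00338493 = 0.0581802

x̄_st ≈ 3.98, SE ≈ 0.0582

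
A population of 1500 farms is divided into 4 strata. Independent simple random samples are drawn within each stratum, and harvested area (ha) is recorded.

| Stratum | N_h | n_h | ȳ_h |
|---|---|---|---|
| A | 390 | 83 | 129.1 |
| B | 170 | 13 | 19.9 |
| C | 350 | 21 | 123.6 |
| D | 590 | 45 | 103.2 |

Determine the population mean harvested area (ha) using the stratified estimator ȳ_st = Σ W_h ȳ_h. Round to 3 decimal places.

N = Σ N_h = 1500. Stratum weights W_h = N_h/N.
ȳ_st = (390·129.1 + 170·19.9 + 350·123.6 + 590·103.2) / 1500 = 105.25333

ȳ_st ≈ 105.253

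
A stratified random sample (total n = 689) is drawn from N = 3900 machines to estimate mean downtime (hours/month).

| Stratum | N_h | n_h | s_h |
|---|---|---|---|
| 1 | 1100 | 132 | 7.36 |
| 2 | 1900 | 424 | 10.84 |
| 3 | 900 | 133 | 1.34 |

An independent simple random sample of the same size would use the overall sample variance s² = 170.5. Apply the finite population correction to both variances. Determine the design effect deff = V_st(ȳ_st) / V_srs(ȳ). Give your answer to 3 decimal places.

deff ≈ 0.395

V̂(ȳ_st) = Σ W_h² (1 − n_h/N_h) s_h²/n_h, with W_h = N_h/N and N = 3900:
  stratum 1: (1100/3900)²·(1 − 132/1100)·7.36²/132 = 0.028729
  stratum 2: (1900/3900)²·(1 − 424/1900)·10.84²/424 = 0.0510979
  stratum 3: (900/3900)²·(1 − 133/900)·1.34²/133 = 0.000612726
V_st = 0.0804397
V_srs = (1 − 689/3900)·170.5/689 = 0.203742
deff = V_st / V_srs = 0.0804397/0.203742 = 0.3948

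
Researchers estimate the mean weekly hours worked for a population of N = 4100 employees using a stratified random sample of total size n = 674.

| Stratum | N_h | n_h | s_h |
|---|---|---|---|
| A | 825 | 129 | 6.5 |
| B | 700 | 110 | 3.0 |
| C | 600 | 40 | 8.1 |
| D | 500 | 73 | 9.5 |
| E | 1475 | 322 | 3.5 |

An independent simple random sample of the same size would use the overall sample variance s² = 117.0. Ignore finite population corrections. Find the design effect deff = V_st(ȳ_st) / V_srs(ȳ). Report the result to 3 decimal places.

V̂(ȳ_st) = Σ W_h² s_h²/n_h, with W_h = N_h/N and N = 4100:
  stratum A: (825/4100)²·6.5²/129 = 0.013261
  stratum B: (700/4100)²·3.0²/110 = 0.00238494
  stratum C: (600/4100)²·8.1²/40 = 0.0351273
  stratum D: (500/4100)²·9.5²/73 = 0.0183864
  stratum E: (1475/4100)²·3.5²/322 = 0.00492376
V_st = 0.0740834
V_srs = s²/n = 117.0/674 = 0.173591
deff = V_st / V_srs = 0.0740834/0.173591 = 0.4268

deff ≈ 0.427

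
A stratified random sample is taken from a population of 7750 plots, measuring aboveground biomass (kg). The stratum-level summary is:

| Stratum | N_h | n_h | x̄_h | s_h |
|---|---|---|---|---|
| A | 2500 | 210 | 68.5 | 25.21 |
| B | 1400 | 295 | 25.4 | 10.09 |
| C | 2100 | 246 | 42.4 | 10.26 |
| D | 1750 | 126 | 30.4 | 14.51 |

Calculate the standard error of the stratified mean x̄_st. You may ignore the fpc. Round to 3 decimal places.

SE(x̄_st) ≈ 0.665

V̂(x̄_st) = Σ W_h² s_h²/n_h, with W_h = N_h/N and N = 7750:
  stratum A: (2500/7750)²·25.21²/210 = 0.314922
  stratum B: (1400/7750)²·10.09²/295 = 0.0112619
  stratum C: (2100/7750)²·10.26²/246 = 0.0314192
  stratum D: (1750/7750)²·14.51²/126 = 0.0851995
V̂(x̄_st) = 0.442803
SE(x̄_st) = √0.442803 = 0.665434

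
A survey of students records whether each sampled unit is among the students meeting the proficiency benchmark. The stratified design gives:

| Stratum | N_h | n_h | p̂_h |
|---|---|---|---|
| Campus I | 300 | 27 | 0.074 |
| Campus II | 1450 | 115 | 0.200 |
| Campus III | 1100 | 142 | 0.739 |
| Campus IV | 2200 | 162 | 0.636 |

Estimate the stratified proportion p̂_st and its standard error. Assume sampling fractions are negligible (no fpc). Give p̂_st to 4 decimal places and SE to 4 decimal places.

N = 5050; stratum weights W_h = N_h/N.
p̂_st = Σ W_h p̂_h = (300·0.074 + 1450·0.200 + 1100·0.739 + 2200·0.636)/5050 = 0.49986
V̂(p̂_st) = Σ W_h² p̂_h(1−p̂_h)/(n_h−1):
  stratum Campus I: (300/5050)²·0.074·0.926/26 = 9.30099e-06
  stratum Campus II: (1450/5050)²·0.200·0.800/114 = 0.000115709
  stratum Campus III: (1100/5050)²·0.739·0.261/141 = 6.49035e-05
  stratum Campus IV: (2200/5050)²·0.636·0.364/161 = 0.000272895
V̂(p̂_st) = 0.000462809; SE = √V̂ = 0.021513

p̂_st ≈ 0.4999, SE ≈ 0.0215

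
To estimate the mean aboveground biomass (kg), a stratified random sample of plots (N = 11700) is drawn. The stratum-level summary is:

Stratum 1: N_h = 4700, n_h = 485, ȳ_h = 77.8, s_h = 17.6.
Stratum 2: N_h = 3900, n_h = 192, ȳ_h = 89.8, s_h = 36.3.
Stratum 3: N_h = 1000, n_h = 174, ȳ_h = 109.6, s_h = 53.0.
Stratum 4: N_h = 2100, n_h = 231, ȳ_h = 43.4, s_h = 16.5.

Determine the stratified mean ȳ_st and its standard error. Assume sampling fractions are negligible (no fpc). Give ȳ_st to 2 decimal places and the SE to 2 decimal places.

ȳ_st ≈ 78.34, SE ≈ 1.01

ȳ_st = Σ W_h ȳ_h = (4700·77.8 + 3900·89.8 + 1000·109.6 + 2100·43.4)/11700 = 78.34359
V̂(ȳ_st) = Σ W_h² s_h²/n_h, with W_h = N_h/N and N = 11700:
  stratum 1: (4700/11700)²·17.6²/485 = 0.103064
  stratum 2: (3900/11700)²·36.3²/192 = 0.762552
  stratum 3: (1000/11700)²·53.0²/174 = 0.117932
  stratum 4: (2100/11700)²·16.5²/231 = 0.0379684
V̂(ȳ_st) = 1.02152
SE(ȳ_st) = √1.02152 = 1.0107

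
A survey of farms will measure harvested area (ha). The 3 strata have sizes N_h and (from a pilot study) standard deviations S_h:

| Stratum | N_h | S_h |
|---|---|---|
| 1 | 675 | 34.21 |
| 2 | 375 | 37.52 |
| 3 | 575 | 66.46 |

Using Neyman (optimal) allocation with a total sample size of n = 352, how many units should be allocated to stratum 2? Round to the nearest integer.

66

Neyman allocation: n_h = n · N_h S_h / Σ N_i S_i, with n = 352.
  stratum 1: N_h·S_h = 675·34.21 = 23091.75
  stratum 2: N_h·S_h = 375·37.52 = 14070.00
  stratum 3: N_h·S_h = 575·66.46 = 38214.50
Σ N_h S_h = 75376.25
n for stratum 2 = 352·14070.00/75376.25 = 65.706 → 66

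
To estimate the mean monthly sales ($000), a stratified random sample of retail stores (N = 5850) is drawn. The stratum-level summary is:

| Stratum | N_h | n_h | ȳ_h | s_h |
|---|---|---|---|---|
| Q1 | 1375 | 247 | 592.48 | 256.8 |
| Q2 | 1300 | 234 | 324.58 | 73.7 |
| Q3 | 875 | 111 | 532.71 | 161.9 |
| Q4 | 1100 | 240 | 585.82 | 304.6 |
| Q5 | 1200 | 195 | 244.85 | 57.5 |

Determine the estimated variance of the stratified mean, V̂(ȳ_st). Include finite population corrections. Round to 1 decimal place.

V̂(ȳ_st) = Σ W_h² (1 − n_h/N_h) s_h²/n_h, with W_h = N_h/N and N = 5850:
  stratum Q1: (1375/5850)²·(1 − 247/1375)·256.8²/247 = 12.1002
  stratum Q2: (1300/5850)²·(1 − 234/1300)·73.7²/234 = 0.939957
  stratum Q3: (875/5850)²·(1 − 111/875)·161.9²/111 = 4.61276
  stratum Q4: (1100/5850)²·(1 − 240/1100)·304.6²/240 = 10.6863
  stratum Q5: (1200/5850)²·(1 − 195/1200)·57.5²/195 = 0.597498
V̂(ȳ_st) = 28.9367

V̂(ȳ_st) ≈ 28.9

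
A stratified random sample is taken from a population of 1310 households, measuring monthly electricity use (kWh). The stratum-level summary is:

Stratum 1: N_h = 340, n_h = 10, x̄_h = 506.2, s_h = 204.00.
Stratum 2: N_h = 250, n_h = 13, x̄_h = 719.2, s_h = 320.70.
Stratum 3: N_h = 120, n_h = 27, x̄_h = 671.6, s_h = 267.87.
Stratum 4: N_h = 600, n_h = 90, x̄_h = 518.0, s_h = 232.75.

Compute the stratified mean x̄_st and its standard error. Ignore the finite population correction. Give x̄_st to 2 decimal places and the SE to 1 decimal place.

x̄_st = Σ W_h x̄_h = (340·506.2 + 250·719.2 + 120·671.6 + 600·518.0)/1310 = 567.40458
V̂(x̄_st) = Σ W_h² s_h²/n_h, with W_h = N_h/N and N = 1310:
  stratum 1: (340/1310)²·204.00²/10 = 280.334
  stratum 2: (250/1310)²·320.70²/13 = 288.132
  stratum 3: (120/1310)²·267.87²/27 = 22.3
  stratum 4: (600/1310)²·232.75²/90 = 126.269
V̂(x̄_st) = 717.035
SE(x̄_st) = √717.035 = 26.7775

x̄_st ≈ 567.40, SE ≈ 26.8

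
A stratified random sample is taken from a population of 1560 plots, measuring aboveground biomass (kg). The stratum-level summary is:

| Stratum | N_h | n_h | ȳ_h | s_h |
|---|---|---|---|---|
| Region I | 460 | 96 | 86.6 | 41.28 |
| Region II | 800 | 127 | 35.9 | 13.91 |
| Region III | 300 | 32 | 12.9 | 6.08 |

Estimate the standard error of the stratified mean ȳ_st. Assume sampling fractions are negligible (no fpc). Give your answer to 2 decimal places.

V̂(ȳ_st) = Σ W_h² s_h²/n_h, with W_h = N_h/N and N = 1560:
  stratum Region I: (460/1560)²·41.28²/96 = 1.54339
  stratum Region II: (800/1560)²·13.91²/127 = 0.400665
  stratum Region III: (300/1560)²·6.08²/32 = 0.0427219
V̂(ȳ_st) = 1.98677
SE(ȳ_st) = √1.98677 = 1.40953

SE(ȳ_st) ≈ 1.41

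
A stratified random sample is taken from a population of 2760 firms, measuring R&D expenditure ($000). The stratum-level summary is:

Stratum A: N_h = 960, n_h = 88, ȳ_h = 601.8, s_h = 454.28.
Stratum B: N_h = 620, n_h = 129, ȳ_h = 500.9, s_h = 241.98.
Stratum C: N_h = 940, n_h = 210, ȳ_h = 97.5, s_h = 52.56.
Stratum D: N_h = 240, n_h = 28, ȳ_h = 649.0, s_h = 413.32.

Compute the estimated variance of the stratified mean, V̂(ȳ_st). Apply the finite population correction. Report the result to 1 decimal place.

V̂(ȳ_st) ≈ 317.8

V̂(ȳ_st) = Σ W_h² (1 − n_h/N_h) s_h²/n_h, with W_h = N_h/N and N = 2760:
  stratum A: (960/2760)²·(1 − 88/960)·454.28²/88 = 257.712
  stratum B: (620/2760)²·(1 − 129/620)·241.98²/129 = 18.1395
  stratum C: (940/2760)²·(1 − 210/940)·52.56²/210 = 1.18502
  stratum D: (240/2760)²·(1 − 28/240)·413.32²/28 = 40.7515
V̂(ȳ_st) = 317.788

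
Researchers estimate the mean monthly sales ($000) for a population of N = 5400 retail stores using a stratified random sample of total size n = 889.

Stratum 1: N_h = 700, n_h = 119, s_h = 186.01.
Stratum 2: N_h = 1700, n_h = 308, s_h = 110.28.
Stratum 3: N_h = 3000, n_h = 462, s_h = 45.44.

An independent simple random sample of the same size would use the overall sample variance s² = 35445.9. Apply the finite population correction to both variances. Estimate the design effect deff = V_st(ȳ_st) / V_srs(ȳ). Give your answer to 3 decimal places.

V̂(ȳ_st) = Σ W_h² (1 − n_h/N_h) s_h²/n_h, with W_h = N_h/N and N = 5400:
  stratum 1: (700/5400)²·(1 − 119/700)·186.01²/119 = 4.0552
  stratum 2: (1700/5400)²·(1 − 308/1700)·110.28²/308 = 3.20438
  stratum 3: (3000/5400)²·(1 − 462/3000)·45.44²/462 = 1.16697
V_st = 8.42655
V_srs = (1 − 889/5400)·35445.9/889 = 33.3076
deff = V_st / V_srs = 8.42655/33.3076 = 0.2530

deff ≈ 0.253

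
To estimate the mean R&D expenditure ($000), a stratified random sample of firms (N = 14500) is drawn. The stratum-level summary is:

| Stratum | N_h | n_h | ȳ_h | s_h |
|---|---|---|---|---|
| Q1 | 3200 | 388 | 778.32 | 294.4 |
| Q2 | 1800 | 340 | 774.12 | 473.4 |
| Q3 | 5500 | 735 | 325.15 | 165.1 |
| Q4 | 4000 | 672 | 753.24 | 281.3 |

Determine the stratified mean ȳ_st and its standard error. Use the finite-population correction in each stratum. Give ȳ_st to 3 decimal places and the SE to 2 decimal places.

ȳ_st = Σ W_h ȳ_h = (3200·778.32 + 1800·774.12 + 5500·325.15 + 4000·753.24)/14500 = 598.98793
V̂(ȳ_st) = Σ W_h² (1 − n_h/N_h) s_h²/n_h, with W_h = N_h/N and N = 14500:
  stratum Q1: (3200/14500)²·(1 − 388/3200)·294.4²/388 = 9.56034
  stratum Q2: (1800/14500)²·(1 − 340/1800)·473.4²/340 = 8.23886
  stratum Q3: (5500/14500)²·(1 − 735/5500)·165.1²/735 = 4.62271
  stratum Q4: (4000/14500)²·(1 − 672/4000)·281.3²/672 = 7.45551
V̂(ȳ_st) = 29.8774
SE(ȳ_st) = √29.8774 = 5.46602

ȳ_st ≈ 598.988, SE ≈ 5.47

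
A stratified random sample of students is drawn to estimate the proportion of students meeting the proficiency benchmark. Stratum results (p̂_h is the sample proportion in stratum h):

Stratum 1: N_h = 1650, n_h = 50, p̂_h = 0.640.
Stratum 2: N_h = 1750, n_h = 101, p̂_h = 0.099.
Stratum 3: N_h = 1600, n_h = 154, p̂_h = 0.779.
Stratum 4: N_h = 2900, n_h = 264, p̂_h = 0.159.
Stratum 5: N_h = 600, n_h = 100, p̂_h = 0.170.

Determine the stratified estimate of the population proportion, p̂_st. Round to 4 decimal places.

p̂_st ≈ 0.3575

N = 8500; stratum weights W_h = N_h/N.
p̂_st = Σ W_h p̂_h = (1650·0.640 + 1750·0.099 + 1600·0.779 + 2900·0.159 + 600·0.170)/8500 = 0.35750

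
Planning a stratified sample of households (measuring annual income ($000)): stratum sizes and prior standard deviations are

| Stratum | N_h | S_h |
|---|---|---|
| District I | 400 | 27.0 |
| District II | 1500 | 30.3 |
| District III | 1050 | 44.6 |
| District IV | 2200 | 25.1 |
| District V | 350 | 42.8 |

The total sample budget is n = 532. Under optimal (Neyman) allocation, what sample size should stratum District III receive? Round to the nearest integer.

144

Neyman allocation: n_h = n · N_h S_h / Σ N_i S_i, with n = 532.
  stratum District I: N_h·S_h = 400·27.0 = 10800.00
  stratum District II: N_h·S_h = 1500·30.3 = 45450.00
  stratum District III: N_h·S_h = 1050·44.6 = 46830.00
  stratum District IV: N_h·S_h = 2200·25.1 = 55220.00
  stratum District V: N_h·S_h = 350·42.8 = 14980.00
Σ N_h S_h = 173280.00
n for stratum District III = 532·46830.00/173280.00 = 143.776 → 144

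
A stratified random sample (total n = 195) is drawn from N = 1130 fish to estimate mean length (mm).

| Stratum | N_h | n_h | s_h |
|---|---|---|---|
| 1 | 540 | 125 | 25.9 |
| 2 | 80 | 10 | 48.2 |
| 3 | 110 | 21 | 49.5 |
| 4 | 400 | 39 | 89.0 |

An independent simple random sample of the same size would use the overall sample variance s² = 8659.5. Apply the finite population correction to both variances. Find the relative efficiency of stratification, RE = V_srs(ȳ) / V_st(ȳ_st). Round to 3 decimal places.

RE ≈ 1.423

V̂(ȳ_st) = Σ W_h² (1 − n_h/N_h) s_h²/n_h, with W_h = N_h/N and N = 1130:
  stratum 1: (540/1130)²·(1 − 125/540)·25.9²/125 = 0.941834
  stratum 2: (80/1130)²·(1 − 10/80)·48.2²/10 = 1.01889
  stratum 3: (110/1130)²·(1 − 21/110)·49.5²/21 = 0.894575
  stratum 4: (400/1130)²·(1 − 39/400)·89.0²/39 = 22.9681
V_st = 25.8234
V_srs = (1 − 195/1130)·8659.5/195 = 36.7444
Relative efficiency = V_srs / V_st = 36.7444/25.8234 = 1.4229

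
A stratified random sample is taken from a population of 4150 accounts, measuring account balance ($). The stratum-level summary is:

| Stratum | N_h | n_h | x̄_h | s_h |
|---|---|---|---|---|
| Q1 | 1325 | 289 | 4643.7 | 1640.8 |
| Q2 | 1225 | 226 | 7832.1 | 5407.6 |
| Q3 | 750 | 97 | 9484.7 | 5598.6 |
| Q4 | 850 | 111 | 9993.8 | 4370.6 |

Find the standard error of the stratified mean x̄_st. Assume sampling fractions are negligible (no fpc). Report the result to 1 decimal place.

V̂(x̄_st) = Σ W_h² s_h²/n_h, with W_h = N_h/N and N = 4150:
  stratum Q1: (1325/4150)²·1640.8²/289 = 949.618
  stratum Q2: (1225/4150)²·5407.6²/226 = 11274
  stratum Q3: (750/4150)²·5598.6²/97 = 10553.9
  stratum Q4: (850/4150)²·4370.6²/111 = 7219.39
V̂(x̄_st) = 29996.9
SE(x̄_st) = √29996.9 = 173.196

SE(x̄_st) ≈ 173.2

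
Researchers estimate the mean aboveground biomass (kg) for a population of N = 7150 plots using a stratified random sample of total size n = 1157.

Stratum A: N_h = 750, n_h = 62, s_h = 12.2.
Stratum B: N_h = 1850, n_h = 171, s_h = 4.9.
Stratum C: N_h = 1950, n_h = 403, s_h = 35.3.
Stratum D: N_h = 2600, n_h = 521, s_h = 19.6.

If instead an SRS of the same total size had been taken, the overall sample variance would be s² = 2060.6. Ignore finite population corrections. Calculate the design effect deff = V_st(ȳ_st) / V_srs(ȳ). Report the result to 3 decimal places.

V̂(ȳ_st) = Σ W_h² s_h²/n_h, with W_h = N_h/N and N = 7150:
  stratum A: (750/7150)²·12.2²/62 = 0.0264143
  stratum B: (1850/7150)²·4.9²/171 = 0.00939999
  stratum C: (1950/7150)²·35.3²/403 = 0.229986
  stratum D: (2600/7150)²·19.6²/521 = 0.097501
V_st = 0.363301
V_srs = s²/n = 2060.6/1157 = 1.78099
deff = V_st / V_srs = 0.363301/1.78099 = 0.2040

deff ≈ 0.204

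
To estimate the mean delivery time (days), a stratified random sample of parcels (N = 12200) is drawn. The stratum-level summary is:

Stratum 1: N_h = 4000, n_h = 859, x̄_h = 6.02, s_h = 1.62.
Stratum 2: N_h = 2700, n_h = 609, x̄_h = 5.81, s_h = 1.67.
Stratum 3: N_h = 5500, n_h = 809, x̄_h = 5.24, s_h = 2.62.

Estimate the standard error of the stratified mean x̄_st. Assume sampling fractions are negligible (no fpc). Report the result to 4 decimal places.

V̂(x̄_st) = Σ W_h² s_h²/n_h, with W_h = N_h/N and N = 12200:
  stratum 1: (4000/12200)²·1.62²/859 = 0.000328426
  stratum 2: (2700/12200)²·1.67²/609 = 0.000224297
  stratum 3: (5500/12200)²·2.62²/809 = 0.00172449
V̂(x̄_st) = 0.00227721
SE(x̄_st) = √0.00227721 = 0.0477201

SE(x̄_st) ≈ 0.0477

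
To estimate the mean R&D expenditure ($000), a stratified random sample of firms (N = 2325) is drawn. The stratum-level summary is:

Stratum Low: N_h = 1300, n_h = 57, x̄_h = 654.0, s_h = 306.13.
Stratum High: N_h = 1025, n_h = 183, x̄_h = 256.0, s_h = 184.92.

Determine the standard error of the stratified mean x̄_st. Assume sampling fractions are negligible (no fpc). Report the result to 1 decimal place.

SE(x̄_st) ≈ 23.5

V̂(x̄_st) = Σ W_h² s_h²/n_h, with W_h = N_h/N and N = 2325:
  stratum Low: (1300/2325)²·306.13²/57 = 514.017
  stratum High: (1025/2325)²·184.92²/183 = 36.3177
V̂(x̄_st) = 550.335
SE(x̄_st) = √550.335 = 23.4592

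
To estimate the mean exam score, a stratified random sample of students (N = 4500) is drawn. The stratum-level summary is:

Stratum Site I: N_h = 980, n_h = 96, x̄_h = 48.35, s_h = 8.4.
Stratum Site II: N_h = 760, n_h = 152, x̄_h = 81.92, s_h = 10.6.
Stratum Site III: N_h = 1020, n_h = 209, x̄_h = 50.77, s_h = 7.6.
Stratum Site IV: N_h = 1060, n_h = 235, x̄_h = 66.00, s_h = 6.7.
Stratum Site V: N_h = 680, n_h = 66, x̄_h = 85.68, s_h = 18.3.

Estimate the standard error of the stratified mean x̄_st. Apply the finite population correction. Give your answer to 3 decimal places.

V̂(x̄_st) = Σ W_h² (1 − n_h/N_h) s_h²/n_h, with W_h = N_h/N and N = 4500:
  stratum Site I: (980/4500)²·(1 − 96/980)·8.4²/96 = 0.0314442
  stratum Site II: (760/4500)²·(1 − 152/760)·10.6²/152 = 0.0168679
  stratum Site III: (1020/4500)²·(1 − 209/1020)·7.6²/209 = 0.0112896
  stratum Site IV: (1060/4500)²·(1 − 235/1060)·6.7²/235 = 0.00824929
  stratum Site V: (680/4500)²·(1 − 66/680)·18.3²/66 = 0.104619
V̂(x̄_st) = 0.17247
SE(x̄_st) = √0.17247 = 0.415295

SE(x̄_st) ≈ 0.415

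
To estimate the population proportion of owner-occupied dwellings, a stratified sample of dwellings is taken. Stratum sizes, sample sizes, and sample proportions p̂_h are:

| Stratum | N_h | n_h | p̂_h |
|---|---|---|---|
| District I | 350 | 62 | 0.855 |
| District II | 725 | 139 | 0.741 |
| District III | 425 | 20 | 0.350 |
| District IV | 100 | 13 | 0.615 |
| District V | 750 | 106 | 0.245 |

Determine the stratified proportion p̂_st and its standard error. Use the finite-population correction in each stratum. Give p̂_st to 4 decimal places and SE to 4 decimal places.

p̂_st ≈ 0.5236, SE ≈ 0.0265

N = 2350; stratum weights W_h = N_h/N.
p̂_st = Σ W_h p̂_h = (350·0.855 + 725·0.741 + 425·0.350 + 100·0.615 + 750·0.245)/2350 = 0.52361
V̂(p̂_st) = Σ W_h² (1 − n_h/N_h) p̂_h(1−p̂_h)/(n_h−1):
  stratum District I: (350/2350)²·(1 − 62/350)·0.855·0.145/61 = 3.70962e-05
  stratum District II: (725/2350)²·(1 − 139/725)·0.741·0.259/138 = 0.000106989
  stratum District III: (425/2350)²·(1 − 20/425)·0.350·0.650/19 = 0.000373195
  stratum District IV: (100/2350)²·(1 − 13/100)·0.615·0.385/12 = 3.10841e-05
  stratum District V: (750/2350)²·(1 − 106/750)·0.245·0.755/105 = 0.000154076
V̂(p̂_st) = 0.00070244; SE = √V̂ = 0.0265036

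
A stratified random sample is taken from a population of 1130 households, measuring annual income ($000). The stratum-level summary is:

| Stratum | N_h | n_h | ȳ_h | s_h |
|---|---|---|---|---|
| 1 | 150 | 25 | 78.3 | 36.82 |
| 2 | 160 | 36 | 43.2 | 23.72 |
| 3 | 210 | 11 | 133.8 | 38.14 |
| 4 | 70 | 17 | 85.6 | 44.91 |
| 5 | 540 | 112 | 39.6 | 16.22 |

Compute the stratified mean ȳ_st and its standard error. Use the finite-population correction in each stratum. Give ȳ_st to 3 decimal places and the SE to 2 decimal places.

ȳ_st = Σ W_h ȳ_h = (150·78.3 + 160·43.2 + 210·133.8 + 70·85.6 + 540·39.6)/1130 = 65.60265
V̂(ȳ_st) = Σ W_h² (1 − n_h/N_h) s_h²/n_h, with W_h = N_h/N and N = 1130:
  stratum 1: (150/1130)²·(1 − 25/150)·36.82²/25 = 0.796291
  stratum 2: (160/1130)²·(1 − 36/160)·23.72²/36 = 0.242835
  stratum 3: (210/1130)²·(1 − 11/210)·38.14²/11 = 4.32797
  stratum 4: (70/1130)²·(1 − 17/70)·44.91²/17 = 0.34471
  stratum 5: (540/1130)²·(1 − 112/540)·16.22²/112 = 0.425172
V̂(ȳ_st) = 6.13698
SE(ȳ_st) = √6.13698 = 2.47729

ȳ_st ≈ 65.603, SE ≈ 2.48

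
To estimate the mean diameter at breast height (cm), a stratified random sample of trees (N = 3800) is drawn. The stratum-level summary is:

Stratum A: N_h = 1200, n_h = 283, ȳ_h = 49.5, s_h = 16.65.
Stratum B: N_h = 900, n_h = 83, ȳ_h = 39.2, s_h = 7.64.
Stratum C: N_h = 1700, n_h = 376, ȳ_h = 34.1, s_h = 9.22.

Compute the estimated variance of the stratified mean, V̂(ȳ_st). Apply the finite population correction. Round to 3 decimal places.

V̂(ȳ_st) = Σ W_h² (1 − n_h/N_h) s_h²/n_h, with W_h = N_h/N and N = 3800:
  stratum A: (1200/3800)²·(1 − 283/1200)·16.65²/283 = 0.0746492
  stratum B: (900/3800)²·(1 − 83/900)·7.64²/83 = 0.0358101
  stratum C: (1700/3800)²·(1 − 376/1700)·9.22²/376 = 0.0352406
V̂(ȳ_st) = 0.1457

V̂(ȳ_st) ≈ 0.146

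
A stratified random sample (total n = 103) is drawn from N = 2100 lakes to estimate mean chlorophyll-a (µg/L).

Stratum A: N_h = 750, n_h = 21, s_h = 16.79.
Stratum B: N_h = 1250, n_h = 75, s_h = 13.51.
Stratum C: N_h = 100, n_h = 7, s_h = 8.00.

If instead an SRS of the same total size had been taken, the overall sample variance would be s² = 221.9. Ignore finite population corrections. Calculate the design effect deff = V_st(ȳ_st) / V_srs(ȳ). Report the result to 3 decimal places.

deff ≈ 1.205

V̂(ȳ_st) = Σ W_h² s_h²/n_h, with W_h = N_h/N and N = 2100:
  stratum A: (750/2100)²·16.79²/21 = 1.71225
  stratum B: (1250/2100)²·13.51²/75 = 0.862245
  stratum C: (100/2100)²·8.00²/7 = 0.0207321
V_st = 2.59522
V_srs = s²/n = 221.9/103 = 2.15437
deff = V_st / V_srs = 2.59522/2.15437 = 1.2046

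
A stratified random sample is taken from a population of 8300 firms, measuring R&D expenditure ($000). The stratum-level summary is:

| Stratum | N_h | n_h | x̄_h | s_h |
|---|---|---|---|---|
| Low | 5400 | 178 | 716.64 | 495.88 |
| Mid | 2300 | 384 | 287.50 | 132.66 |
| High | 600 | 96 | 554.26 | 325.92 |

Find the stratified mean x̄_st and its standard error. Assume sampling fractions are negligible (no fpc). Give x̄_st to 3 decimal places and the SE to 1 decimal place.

x̄_st = Σ W_h x̄_h = (5400·716.64 + 2300·287.50 + 600·554.26)/8300 = 585.98337
V̂(x̄_st) = Σ W_h² s_h²/n_h, with W_h = N_h/N and N = 8300:
  stratum Low: (5400/8300)²·495.88²/178 = 584.742
  stratum Mid: (2300/8300)²·132.66²/384 = 3.51923
  stratum High: (600/8300)²·325.92²/96 = 5.78225
V̂(x̄_st) = 594.044
SE(x̄_st) = √594.044 = 24.373

x̄_st ≈ 585.983, SE ≈ 24.4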